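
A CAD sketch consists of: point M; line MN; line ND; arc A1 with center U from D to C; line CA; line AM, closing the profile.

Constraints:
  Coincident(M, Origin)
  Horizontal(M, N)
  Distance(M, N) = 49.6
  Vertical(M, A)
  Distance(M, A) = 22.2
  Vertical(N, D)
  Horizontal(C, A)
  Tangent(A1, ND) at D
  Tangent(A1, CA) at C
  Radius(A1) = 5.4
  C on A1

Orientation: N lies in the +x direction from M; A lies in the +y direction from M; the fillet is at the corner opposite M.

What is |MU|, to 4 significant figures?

47.29

M is at the origin; MN is horizontal with |MN| = 49.6 and N on the +x side, so N = (49.60, 0.000). M and A share the same x with |MA| = 22.2 and A on the +y side, so A = (0.000, 22.20). The virtual corner opposite M is at (49.60, 22.20). The tangent condition forces UD to be normal to ND and A1 meets CA tangentially, so UC is at right angles to CA, with radius 5.4, so the center U sits 5.4 in from both sides at U = (44.20, 16.80). Then |MU| = |U − M| = 47.29.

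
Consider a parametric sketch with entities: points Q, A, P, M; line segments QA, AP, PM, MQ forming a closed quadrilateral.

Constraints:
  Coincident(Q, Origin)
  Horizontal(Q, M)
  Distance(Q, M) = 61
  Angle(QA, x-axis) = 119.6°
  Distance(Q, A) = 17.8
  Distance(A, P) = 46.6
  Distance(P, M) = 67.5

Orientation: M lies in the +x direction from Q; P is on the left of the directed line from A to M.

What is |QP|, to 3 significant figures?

56.2

Checks: |AP| = 46.60 ✓; |PM| = 67.50 ✓.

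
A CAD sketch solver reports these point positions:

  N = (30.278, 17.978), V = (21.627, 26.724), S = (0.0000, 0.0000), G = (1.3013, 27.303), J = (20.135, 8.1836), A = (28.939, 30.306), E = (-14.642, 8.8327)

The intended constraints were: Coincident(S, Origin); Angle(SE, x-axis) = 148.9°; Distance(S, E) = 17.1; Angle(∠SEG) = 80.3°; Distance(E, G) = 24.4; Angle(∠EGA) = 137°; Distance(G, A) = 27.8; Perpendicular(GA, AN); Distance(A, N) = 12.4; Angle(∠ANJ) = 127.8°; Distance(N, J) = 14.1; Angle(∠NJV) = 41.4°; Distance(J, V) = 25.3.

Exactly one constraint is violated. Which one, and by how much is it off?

Distance(J, V) = 25.3 — off by 6.70.

S = (0.00, 0.00) ✓; SE at 148.9° ✓; |SE| = 17.10 ✓; ∠SEG = 80.30° ✓; |EG| = 24.40 ✓; ∠EGA = 137.0° ✓; |GA| = 27.80 ✓; ∠(GA, AN) = 90.00° ✓; |AN| = 12.40 ✓; ∠ANJ = 127.8° ✓; |NJ| = 14.10 ✓; ∠NJV = 41.40° ✓; |JV| = 18.60 ✗.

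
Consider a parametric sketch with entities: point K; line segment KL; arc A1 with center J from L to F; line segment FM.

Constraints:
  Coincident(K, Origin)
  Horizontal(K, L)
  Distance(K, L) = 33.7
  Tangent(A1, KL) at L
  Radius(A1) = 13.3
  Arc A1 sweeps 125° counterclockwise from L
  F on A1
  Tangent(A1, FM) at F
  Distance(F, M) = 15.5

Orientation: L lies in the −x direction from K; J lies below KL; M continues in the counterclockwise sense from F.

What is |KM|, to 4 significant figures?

49.05

K is at the origin; K and L share the same y with |KL| = 33.7 and L on the −x side, so L = (-33.70, 0.000). Tangency of A1 to KL means the radius JL is perpendicular to KL, so J = L + (0, -13.3) = (-33.70, -13.30). On A1, L sits at bearing 90° from J; a 125° counterclockwise sweep puts F at bearing 215°, so F = J + 13.3·(cos 215°, sin 215°) = (-44.59, -20.93). Since A1 is tangent to FM there, JF ⟂ FM, so FM runs along (−sin 215°, cos 215°); with |FM| = 15.5, M = (-35.70, -33.63). Then |KM| = |M − K| = 49.05.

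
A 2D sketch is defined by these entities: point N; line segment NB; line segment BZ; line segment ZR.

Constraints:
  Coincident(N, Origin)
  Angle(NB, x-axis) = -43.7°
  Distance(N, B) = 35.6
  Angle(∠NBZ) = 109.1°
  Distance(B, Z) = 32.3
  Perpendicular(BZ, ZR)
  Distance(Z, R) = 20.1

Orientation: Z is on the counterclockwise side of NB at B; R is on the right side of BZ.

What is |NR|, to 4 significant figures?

69.42

N is at the origin; NB runs at -43.7° with length 35.6, so B = 35.6·(cos -43.7°, sin -43.7°) = (25.74, -24.60). ∠NBZ = 109.1°, so BZ runs at -43.7° + (180° − 109.1°) = 27.20° from the x-axis; with |BZ| = 32.3, Z = B + 32.3·(cos 27.20°, sin 27.20°) = (54.47, -9.831). BZ is perpendicular to ZR; with |ZR| = 20.1 on the right of BZ, R = Z + 20.1·(0.4571, -0.8894) = (63.65, -27.71). Then |NR| = |R − N| = 69.42.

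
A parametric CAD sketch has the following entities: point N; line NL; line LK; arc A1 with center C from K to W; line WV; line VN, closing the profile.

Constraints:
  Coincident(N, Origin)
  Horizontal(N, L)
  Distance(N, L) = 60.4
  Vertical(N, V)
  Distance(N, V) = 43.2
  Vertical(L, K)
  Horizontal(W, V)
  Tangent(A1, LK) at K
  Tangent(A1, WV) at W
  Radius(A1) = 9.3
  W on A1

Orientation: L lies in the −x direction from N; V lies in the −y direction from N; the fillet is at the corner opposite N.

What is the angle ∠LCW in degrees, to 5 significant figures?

164.66°

N is at the origin; NL is horizontal with |NL| = 60.4 and L on the −x side, so L = (-60.400, 0.0000). NV is vertical with |NV| = 43.2 and V on the −y side, so V = (0.0000, -43.200). The virtual corner opposite N is at (-60.400, -43.200). A1 meets LK tangentially, so CK is at right angles to LK and the tangent condition forces CW to be normal to WV, with radius 9.3, so the center C sits 9.3 in from both sides at C = (-51.100, -33.900). That places the tangent points at K = (-60.400, -33.900) on LK and W = (-51.100, -43.200) on WV. Then cos ∠LCW = CL·CW / (|CL||CW|), giving 164.66°.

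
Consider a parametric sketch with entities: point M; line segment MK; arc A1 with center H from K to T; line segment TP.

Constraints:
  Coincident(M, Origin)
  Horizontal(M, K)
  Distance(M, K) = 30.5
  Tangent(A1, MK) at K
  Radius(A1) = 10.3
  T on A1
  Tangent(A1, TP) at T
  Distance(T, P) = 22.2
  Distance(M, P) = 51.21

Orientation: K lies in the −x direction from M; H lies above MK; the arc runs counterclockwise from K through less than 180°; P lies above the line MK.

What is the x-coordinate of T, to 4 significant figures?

-23.22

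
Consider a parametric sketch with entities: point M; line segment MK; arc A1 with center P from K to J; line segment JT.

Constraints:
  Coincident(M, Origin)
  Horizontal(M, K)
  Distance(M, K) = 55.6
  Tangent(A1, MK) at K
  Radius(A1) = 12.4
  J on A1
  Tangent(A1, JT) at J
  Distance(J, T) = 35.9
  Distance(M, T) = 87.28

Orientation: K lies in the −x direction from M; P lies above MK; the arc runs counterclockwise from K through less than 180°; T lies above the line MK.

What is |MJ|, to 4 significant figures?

52.24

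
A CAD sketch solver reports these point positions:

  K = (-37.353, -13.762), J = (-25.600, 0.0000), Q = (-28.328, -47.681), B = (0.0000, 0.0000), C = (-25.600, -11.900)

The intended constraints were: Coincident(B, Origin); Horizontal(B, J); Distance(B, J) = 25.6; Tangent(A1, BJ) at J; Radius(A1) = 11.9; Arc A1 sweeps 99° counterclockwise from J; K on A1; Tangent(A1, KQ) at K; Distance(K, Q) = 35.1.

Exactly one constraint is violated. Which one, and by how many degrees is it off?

Tangent(A1, KQ) at K — off by 5.90°.

B = (0.00, 0.00) ✓; B.y = 0.00, J.y = 0.00 ✓; |BJ| = 25.60 ✓; ∠(CJ, JB) = 90.00° ✓; |CJ| = 11.90 ✓; bearing(C→K) − bearing(C→J) = 99.00° ✓; |CK| = 11.90 ✓; ∠(CK, KQ) = 84.10° ✗; |KQ| = 35.10 ✓.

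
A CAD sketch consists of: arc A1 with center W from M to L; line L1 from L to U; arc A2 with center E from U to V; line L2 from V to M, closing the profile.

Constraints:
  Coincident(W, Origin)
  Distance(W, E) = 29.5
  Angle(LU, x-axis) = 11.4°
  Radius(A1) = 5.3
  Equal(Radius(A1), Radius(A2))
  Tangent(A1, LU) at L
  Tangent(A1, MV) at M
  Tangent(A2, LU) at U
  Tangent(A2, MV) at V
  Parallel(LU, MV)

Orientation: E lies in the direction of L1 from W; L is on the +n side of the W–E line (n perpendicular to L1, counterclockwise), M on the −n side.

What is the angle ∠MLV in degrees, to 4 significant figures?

70.24°

The slot axis is L1's direction at 11.4°, so u = (cos 11.4°, sin 11.4°) = (0.9803, 0.1977) and n = (−sin 11.4°, cos 11.4°) = (-0.1977, 0.9803). W is at the origin and E lies 29.5 along u from W, so E = 29.5·u = (28.92, 5.831). Tangency of A1 to both parallel lines with radius 5.3 puts L and M at W ± 5.3·n: L = (-1.048, 5.195), M = (1.048, -5.195). Equal radii place U and V the same way about E: U = E + 5.3·n = (27.87, 11.03), V = E − 5.3·n = (29.97, 0.6355). Then cos ∠MLV = LM·LV / (|LM||LV|), giving 70.24°.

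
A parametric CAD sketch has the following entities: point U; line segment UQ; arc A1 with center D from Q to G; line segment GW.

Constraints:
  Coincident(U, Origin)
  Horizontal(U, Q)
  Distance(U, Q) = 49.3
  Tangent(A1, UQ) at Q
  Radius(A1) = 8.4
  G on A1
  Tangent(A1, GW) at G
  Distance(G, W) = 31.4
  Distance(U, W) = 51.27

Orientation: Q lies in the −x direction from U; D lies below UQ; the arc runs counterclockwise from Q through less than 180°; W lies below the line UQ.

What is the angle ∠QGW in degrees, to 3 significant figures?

114°

Checks: |DG| = 8.400 ✓; ∠(DG, GW) = 90.00° ✓; |GW| = 31.40 ✓; |UW| = 51.27 ✓.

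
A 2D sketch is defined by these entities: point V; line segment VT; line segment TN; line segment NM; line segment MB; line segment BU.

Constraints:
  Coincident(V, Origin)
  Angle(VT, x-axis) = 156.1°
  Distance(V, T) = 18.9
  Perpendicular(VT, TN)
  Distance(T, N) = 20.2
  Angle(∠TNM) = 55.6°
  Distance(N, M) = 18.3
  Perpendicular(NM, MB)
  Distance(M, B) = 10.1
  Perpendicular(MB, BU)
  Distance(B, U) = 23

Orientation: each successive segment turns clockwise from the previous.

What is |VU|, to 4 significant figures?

31.97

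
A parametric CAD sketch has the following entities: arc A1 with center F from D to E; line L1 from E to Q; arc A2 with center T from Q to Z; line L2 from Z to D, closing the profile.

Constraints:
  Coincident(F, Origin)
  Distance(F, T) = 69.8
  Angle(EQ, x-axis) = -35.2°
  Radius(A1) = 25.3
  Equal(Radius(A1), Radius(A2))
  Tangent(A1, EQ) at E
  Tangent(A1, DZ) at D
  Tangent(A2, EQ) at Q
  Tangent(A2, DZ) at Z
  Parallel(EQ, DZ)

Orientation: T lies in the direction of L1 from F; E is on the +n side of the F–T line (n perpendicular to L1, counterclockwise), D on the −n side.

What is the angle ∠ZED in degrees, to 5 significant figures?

54.061°

Tangency of A1 to both parallel lines with radius 25.3 puts E and D at F ± 25.3·n: E = (14.584, 20.674), D = (-14.584, -20.674). Equal radii place Q and Z the same way about T: Q = T + 25.3·n = (71.620, -19.561), Z = T − 25.3·n = (42.453, -60.909). Then cos ∠ZED = EZ·ED / (|EZ||ED|), giving 54.061°.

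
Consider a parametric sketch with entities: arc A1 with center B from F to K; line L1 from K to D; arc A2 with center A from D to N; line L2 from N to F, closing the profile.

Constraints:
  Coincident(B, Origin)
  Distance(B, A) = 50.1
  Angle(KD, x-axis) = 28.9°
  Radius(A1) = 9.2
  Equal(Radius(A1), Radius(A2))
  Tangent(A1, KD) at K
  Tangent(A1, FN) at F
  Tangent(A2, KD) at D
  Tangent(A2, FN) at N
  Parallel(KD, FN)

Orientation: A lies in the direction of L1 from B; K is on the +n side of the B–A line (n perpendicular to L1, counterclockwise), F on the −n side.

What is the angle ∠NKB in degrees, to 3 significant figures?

69.8°

The slot axis is L1's direction at 28.9°, so u = (cos 28.9°, sin 28.9°) = (0.875, 0.483) and n = (−sin 28.9°, cos 28.9°) = (-0.483, 0.875). B is at the origin and A lies 50.1 along u from B, so A = 50.1·u = (43.9, 24.2). Tangency of A1 to both parallel lines with radius 9.2 puts K and F at B ± 9.2·n: K = (-4.45, 8.05), F = (4.45, -8.05). Equal radii place D and N the same way about A: D = A + 9.2·n = (39.4, 32.3), N = A − 9.2·n = (48.3, 16.2). Then cos ∠NKB = KN·KB / (|KN||KB|), giving 69.8°.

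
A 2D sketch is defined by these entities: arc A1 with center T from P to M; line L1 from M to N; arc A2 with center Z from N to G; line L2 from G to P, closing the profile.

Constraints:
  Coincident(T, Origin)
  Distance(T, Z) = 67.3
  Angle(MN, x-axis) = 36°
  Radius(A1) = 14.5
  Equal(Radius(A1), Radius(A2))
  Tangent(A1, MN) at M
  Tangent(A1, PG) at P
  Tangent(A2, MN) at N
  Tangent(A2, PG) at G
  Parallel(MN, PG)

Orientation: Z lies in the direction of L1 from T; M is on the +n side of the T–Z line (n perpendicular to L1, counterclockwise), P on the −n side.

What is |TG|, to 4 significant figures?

68.84

Tangency of A1 to both parallel lines with radius 14.5 puts M and P at T ± 14.5·n: M = (-8.523, 11.73), P = (8.523, -11.73). Equal radii place N and G the same way about Z: N = Z + 14.5·n = (45.92, 51.29), G = Z − 14.5·n = (62.97, 27.83). Then |TG| = |G − T| = 68.84.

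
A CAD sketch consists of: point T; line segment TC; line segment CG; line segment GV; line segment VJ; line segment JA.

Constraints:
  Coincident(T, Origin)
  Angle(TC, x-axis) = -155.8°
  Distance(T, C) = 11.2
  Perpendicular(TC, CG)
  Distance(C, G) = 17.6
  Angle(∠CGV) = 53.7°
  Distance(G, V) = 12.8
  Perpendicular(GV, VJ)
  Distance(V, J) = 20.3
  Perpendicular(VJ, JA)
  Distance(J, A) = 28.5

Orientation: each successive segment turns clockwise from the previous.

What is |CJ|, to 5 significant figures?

6.5627

T is at the origin; TC runs at -155.8° with length 11.2, so C = (-10.216, -4.5911). The perpendicularity gives CG at right angles to TC, so CG runs at 114.20°; with |CG| = 17.6, G = (-17.430, 11.462). ∠CGV = 53.7° gives GV at -12.100° from the x-axis; with |GV| = 12.8, V = (-4.9148, 8.7791). GV ⟂ VJ, so VJ runs at -102.10°; with |VJ| = 20.3, J = (-9.1700, -11.070). Then |CJ| = |J − C| = 6.5627.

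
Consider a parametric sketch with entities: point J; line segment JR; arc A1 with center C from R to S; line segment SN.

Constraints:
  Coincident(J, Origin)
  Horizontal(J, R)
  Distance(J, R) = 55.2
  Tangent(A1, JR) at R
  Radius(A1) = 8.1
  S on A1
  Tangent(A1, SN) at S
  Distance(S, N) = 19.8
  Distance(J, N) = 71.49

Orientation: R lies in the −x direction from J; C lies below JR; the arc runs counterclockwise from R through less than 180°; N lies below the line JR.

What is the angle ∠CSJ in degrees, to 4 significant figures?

15.69°

J is at the origin; JR is horizontal with |JR| = 55.2 and R on the −x side, so R = (-55.20, 0.000). A1 meets JR tangentially, so CR is at right angles to JR, so C = R + (0, -8.1) = (-55.20, -8.100). Since CS ⟂ SN (tangency), |CN| = √(8.1² + 19.8²) = 21.39 regardless of where S sits on A1. So N lies on both circle(J, 71.49) and circle(C, 21.39); the below-JR intersection is N = (-66.49, -26.27). S is the foot of the tangent from N: S = (-63.19, -6.750).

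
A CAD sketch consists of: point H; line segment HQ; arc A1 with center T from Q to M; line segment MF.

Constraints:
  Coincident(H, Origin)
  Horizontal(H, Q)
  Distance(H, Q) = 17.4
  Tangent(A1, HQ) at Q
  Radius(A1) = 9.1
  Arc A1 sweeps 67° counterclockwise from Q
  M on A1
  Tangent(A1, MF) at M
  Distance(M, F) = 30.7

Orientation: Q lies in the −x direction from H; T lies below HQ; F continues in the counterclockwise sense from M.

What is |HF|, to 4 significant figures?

50.69

On A1, Q sits at bearing 90° from T; a 67° counterclockwise sweep puts M at bearing 157°, so M = T + 9.1·(cos 157°, sin 157°) = (-25.78, -5.544). The tangent condition forces TM to be normal to MF, so MF runs along (−sin 157°, cos 157°); with |MF| = 30.7, F = (-37.77, -33.80). Then |HF| = |F − H| = 50.69.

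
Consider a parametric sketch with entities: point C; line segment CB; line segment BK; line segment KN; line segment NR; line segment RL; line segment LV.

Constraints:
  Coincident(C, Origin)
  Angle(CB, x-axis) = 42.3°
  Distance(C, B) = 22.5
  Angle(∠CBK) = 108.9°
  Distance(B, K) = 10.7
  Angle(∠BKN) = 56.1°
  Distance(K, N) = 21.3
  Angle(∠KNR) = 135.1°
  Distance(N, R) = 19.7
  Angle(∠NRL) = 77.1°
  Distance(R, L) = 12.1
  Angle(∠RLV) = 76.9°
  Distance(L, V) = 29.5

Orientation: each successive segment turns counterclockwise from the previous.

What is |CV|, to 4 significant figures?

16.25

∠NRL = 77.1° gives RL at 25.10° from the x-axis; with |RL| = 12.1, L = (16.01, -7.084). ∠RLV = 76.9° gives LV at 128.2° from the x-axis; with |LV| = 29.5, V = (-2.237, 16.10). Then |CV| = |V − C| = 16.25.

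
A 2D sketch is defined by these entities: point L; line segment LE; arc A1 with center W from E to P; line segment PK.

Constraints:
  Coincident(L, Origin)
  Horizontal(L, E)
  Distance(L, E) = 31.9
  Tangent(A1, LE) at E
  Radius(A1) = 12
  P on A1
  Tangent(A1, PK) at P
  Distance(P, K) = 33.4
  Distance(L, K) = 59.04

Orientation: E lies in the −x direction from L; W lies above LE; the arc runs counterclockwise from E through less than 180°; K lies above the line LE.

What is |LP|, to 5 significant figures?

27.130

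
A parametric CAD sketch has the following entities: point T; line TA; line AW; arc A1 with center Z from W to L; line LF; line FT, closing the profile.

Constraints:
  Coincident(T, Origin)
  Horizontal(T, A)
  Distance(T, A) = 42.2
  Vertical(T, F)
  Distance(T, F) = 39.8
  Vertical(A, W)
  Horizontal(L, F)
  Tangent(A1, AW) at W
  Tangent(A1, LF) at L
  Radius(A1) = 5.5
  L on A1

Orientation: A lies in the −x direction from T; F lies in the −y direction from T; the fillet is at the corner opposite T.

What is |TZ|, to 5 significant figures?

50.233

T and F share the same x with |TF| = 39.8 and F on the −y side, so F = (0.0000, -39.800). The virtual corner opposite T is at (-42.200, -39.800). Since A1 is tangent to AW there, ZW ⟂ AW and A1 meets LF tangentially, so ZL is at right angles to LF, with radius 5.5, so the center Z sits 5.5 in from both sides at Z = (-36.700, -34.300). Then |TZ| = |Z − T| = 50.233.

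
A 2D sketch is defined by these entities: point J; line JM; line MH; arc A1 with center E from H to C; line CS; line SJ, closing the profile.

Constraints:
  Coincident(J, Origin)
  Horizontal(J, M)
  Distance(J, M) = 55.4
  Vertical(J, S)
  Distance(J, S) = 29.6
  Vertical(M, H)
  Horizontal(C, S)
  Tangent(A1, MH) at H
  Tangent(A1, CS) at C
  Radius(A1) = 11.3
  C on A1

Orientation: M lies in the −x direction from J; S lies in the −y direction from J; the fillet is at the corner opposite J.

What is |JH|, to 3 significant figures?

58.3

The virtual corner opposite J is at (-55.4, -29.6). Tangency of A1 to MH means the radius EH is perpendicular to MH and A1 meets CS tangentially, so EC is at right angles to CS, with radius 11.3, so the center E sits 11.3 in from both sides at E = (-44.1, -18.3). That places the tangent points at H = (-55.4, -18.3) on MH and C = (-44.1, -29.6) on CS. Then |JH| = |H − J| = 58.3.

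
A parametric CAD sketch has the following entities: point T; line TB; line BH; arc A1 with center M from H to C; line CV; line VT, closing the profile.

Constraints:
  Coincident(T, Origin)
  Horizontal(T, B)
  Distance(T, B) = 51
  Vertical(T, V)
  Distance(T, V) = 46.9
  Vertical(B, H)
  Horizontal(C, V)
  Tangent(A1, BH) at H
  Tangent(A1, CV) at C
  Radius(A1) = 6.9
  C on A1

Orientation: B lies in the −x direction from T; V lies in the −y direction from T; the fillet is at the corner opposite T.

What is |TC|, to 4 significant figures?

64.38

T is at the origin; TB is horizontal with |TB| = 51.0 and B on the −x side, so B = (-51.00, 0.000). T and V share the same x with |TV| = 46.9 and V on the −y side, so V = (0.000, -46.90). The virtual corner opposite T is at (-51.00, -46.90). Since A1 is tangent to BH there, MH ⟂ BH and tangency of A1 to CV means the radius MC is perpendicular to CV, with radius 6.9, so the center M sits 6.9 in from both sides at M = (-44.10, -40.00). That places the tangent points at H = (-51.00, -40.00) on BH and C = (-44.10, -46.90) on CV. Then |TC| = |C − T| = 64.38.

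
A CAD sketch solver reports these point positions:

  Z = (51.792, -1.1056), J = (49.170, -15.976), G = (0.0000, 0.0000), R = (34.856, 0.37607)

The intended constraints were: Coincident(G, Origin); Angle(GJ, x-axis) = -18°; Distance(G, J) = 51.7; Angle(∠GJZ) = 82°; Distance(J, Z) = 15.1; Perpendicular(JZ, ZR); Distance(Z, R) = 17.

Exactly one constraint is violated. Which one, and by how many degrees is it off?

Perpendicular(JZ, ZR) — off by 5.00°.

G = (0.00, 0.00) ✓; GJ at -18.00° ✓; |GJ| = 51.70 ✓; ∠GJZ = 82.00° ✓; |JZ| = 15.10 ✓; ∠(JZ, ZR) = 95.00° ✗; |ZR| = 17.00 ✓.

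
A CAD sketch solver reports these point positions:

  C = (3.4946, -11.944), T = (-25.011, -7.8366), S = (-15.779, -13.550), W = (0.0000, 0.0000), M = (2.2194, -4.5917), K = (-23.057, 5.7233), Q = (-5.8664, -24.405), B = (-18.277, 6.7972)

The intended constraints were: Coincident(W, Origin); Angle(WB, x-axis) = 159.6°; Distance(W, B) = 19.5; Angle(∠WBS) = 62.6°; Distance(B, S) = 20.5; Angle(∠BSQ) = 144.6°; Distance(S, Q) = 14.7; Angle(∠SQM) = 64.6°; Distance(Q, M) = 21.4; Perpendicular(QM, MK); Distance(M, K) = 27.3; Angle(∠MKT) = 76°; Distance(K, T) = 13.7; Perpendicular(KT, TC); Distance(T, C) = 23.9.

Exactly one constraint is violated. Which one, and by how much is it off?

Distance(T, C) = 23.9 — off by 4.90.

W = (0.00, 0.00) ✓; WB at 159.6° ✓; |WB| = 19.50 ✓; ∠WBS = 62.60° ✓; |BS| = 20.50 ✓; ∠BSQ = 144.6° ✓; |SQ| = 14.70 ✓; ∠SQM = 64.60° ✓; |QM| = 21.40 ✓; ∠(QM, MK) = 90.00° ✓; |MK| = 27.30 ✓; ∠MKT = 76.00° ✓; |KT| = 13.70 ✓; ∠(KT, TC) = 90.00° ✓; |TC| = 28.80 ✗.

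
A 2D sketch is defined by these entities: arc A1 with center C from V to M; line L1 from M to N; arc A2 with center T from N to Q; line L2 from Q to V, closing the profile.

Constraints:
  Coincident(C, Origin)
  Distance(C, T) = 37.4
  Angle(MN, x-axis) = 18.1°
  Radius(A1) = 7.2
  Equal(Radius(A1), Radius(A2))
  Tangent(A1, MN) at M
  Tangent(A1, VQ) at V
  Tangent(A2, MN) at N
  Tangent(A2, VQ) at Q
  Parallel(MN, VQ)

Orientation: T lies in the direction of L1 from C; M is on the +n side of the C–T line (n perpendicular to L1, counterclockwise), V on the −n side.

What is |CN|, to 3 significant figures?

38.1

Tangency of A1 to both parallel lines with radius 7.2 puts M and V at C ± 7.2·n: M = (-2.24, 6.84), V = (2.24, -6.84). Equal radii place N and Q the same way about T: N = T + 7.2·n = (33.3, 18.5), Q = T − 7.2·n = (37.8, 4.78). Then |CN| = |N − C| = 38.1.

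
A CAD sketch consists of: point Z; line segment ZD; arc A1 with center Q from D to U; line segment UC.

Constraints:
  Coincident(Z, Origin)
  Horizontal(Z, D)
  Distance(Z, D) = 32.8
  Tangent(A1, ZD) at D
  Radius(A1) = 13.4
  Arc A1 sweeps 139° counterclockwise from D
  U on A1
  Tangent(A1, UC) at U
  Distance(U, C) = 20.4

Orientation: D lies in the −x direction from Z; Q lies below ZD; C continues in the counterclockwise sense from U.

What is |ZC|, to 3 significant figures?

45.2

On A1, D sits at bearing 90° from Q; a 139° counterclockwise sweep puts U at bearing 229°, so U = Q + 13.4·(cos 229°, sin 229°) = (-41.6, -23.5). A1 meets UC tangentially, so QU is at right angles to UC, so UC runs along (−sin 229°, cos 229°); with |UC| = 20.4, C = (-26.2, -36.9). Then |ZC| = |C − Z| = 45.2.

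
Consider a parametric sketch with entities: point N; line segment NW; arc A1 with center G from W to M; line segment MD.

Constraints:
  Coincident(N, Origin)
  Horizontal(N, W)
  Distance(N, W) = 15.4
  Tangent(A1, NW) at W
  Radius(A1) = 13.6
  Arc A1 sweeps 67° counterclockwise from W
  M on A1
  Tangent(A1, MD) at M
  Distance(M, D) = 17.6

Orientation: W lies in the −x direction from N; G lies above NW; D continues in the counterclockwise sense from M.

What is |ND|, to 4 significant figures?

24.81

On A1, W sits at bearing -90° from G; a 67° counterclockwise sweep puts M at bearing -23°, so M = G + 13.6·(cos -23°, sin -23°) = (-2.881, 8.286). A1 meets MD tangentially, so GM is at right angles to MD, so MD runs along (−sin -23°, cos -23°); with |MD| = 17.6, D = (3.996, 24.49). Then |ND| = |D − N| = 24.81.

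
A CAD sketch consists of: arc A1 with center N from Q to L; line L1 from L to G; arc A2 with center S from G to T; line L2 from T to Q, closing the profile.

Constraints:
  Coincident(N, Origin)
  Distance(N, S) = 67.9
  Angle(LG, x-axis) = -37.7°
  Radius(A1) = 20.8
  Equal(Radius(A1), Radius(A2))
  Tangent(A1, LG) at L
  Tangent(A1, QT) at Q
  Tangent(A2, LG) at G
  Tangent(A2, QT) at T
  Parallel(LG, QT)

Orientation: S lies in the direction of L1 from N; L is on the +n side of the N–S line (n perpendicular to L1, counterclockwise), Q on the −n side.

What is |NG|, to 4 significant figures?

71.01

Tangency of A1 to both parallel lines with radius 20.8 puts L and Q at N ± 20.8·n: L = (12.72, 16.46), Q = (-12.72, -16.46). Equal radii place G and T the same way about S: G = S + 20.8·n = (66.44, -25.07), T = S − 20.8·n = (41.00, -57.98). Then |NG| = |G − N| = 71.01.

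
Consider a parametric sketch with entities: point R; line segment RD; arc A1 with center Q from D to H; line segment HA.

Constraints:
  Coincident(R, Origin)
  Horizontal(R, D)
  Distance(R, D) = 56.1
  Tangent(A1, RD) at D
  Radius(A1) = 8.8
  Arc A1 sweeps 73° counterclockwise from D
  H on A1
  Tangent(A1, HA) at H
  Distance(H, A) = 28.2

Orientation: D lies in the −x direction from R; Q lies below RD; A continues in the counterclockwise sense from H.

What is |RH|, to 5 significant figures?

64.815

R is at the origin; RD is horizontal with |RD| = 56.1 and D on the −x side, so D = (-56.100, 0.0000). A1 meets RD tangentially, so QD is at right angles to RD, so Q = D + (0, -8.8) = (-56.100, -8.8000). On A1, D sits at bearing 90° from Q; a 73° counterclockwise sweep puts H at bearing 163°, so H = Q + 8.8·(cos 163°, sin 163°) = (-64.515, -6.2271). Then |RH| = |H − R| = 64.815.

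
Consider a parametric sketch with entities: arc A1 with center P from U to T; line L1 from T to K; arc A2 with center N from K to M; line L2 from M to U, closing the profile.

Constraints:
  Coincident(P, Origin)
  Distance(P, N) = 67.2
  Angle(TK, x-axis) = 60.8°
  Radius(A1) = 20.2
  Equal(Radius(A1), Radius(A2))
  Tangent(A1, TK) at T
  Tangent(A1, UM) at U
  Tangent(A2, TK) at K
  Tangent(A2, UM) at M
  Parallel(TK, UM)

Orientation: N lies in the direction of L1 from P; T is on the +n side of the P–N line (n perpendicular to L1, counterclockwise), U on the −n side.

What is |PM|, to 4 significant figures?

70.17

Tangency of A1 to both parallel lines with radius 20.2 puts T and U at P ± 20.2·n: T = (-17.63, 9.855), U = (17.63, -9.855). Equal radii place K and M the same way about N: K = N + 20.2·n = (15.15, 68.52), M = N − 20.2·n = (50.42, 48.81). Then |PM| = |M − P| = 70.17.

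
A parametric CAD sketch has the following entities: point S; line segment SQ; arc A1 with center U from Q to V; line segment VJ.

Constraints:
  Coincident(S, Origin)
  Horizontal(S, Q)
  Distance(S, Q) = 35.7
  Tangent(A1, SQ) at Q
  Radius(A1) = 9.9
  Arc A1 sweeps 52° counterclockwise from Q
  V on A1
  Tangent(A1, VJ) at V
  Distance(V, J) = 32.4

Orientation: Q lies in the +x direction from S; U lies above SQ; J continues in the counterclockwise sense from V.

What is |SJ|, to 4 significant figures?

69.90

S is at the origin; SQ is horizontal with |SQ| = 35.7 and Q on the +x side, so Q = (35.70, 0.000). Tangency of A1 to SQ means the radius UQ is perpendicular to SQ, so U = Q + (0, 9.9) = (35.70, 9.900). On A1, Q sits at bearing -90° from U; a 52° counterclockwise sweep puts V at bearing -38°, so V = U + 9.9·(cos -38°, sin -38°) = (43.50, 3.805). Since A1 is tangent to VJ there, UV ⟂ VJ, so VJ runs along (−sin -38°, cos -38°); with |VJ| = 32.4, J = (63.45, 29.34). Then |SJ| = |J − S| = 69.90.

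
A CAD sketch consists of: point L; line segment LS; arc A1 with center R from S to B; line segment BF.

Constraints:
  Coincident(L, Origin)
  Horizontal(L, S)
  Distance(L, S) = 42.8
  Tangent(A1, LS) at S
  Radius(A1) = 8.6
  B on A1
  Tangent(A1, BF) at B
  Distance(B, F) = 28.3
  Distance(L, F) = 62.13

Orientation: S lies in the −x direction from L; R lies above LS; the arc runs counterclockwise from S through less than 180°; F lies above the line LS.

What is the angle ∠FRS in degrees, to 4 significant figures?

166.7°

L is at the origin; LS is horizontal with |LS| = 42.8 and S on the −x side, so S = (-42.80, 0.000). A1 meets LS tangentially, so RS is at right angles to LS, so R = S + (0, 8.6) = (-42.80, 8.600). Since RB ⟂ BF (tangency), |RF| = √(8.6² + 28.3²) = 29.58 regardless of where B sits on A1. So F lies on both circle(L, 62.13) and circle(R, 29.58); the above-LS intersection is F = (-49.63, 37.38). B is the foot of the tangent from F: B = (-35.37, 12.93).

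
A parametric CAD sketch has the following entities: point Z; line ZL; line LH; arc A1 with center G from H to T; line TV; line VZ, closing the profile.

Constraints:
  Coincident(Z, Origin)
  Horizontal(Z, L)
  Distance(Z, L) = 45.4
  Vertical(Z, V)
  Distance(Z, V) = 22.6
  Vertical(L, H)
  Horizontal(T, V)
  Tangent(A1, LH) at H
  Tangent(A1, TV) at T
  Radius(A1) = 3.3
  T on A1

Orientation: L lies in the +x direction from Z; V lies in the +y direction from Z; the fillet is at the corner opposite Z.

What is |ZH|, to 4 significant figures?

49.33

Z is at the origin; ZL is horizontal with |ZL| = 45.4 and L on the +x side, so L = (45.40, 0.000). Z and V share the same x with |ZV| = 22.6 and V on the +y side, so V = (0.000, 22.60). The virtual corner opposite Z is at (45.40, 22.60). A1 meets LH tangentially, so GH is at right angles to LH and since A1 is tangent to TV there, GT ⟂ TV, with radius 3.3, so the center G sits 3.3 in from both sides at G = (42.10, 19.30). That places the tangent points at H = (45.40, 19.30) on LH and T = (42.10, 22.60) on TV. Then |ZH| = |H − Z| = 49.33.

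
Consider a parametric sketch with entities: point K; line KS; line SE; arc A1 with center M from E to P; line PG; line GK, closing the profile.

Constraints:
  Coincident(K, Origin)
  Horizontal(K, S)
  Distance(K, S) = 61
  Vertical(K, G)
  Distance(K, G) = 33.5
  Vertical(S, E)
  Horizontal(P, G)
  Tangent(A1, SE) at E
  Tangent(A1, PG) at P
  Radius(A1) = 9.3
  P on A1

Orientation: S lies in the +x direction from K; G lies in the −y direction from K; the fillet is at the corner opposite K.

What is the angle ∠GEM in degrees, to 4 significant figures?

8.669°

K is at the origin; KS is horizontal with |KS| = 61.0 and S on the +x side, so S = (61.00, 0.000). K and G share the same x with |KG| = 33.5 and G on the −y side, so G = (0.000, -33.50). The virtual corner opposite K is at (61.00, -33.50). Tangency of A1 to SE means the radius ME is perpendicular to SE and since A1 is tangent to PG there, MP ⟂ PG, with radius 9.3, so the center M sits 9.3 in from both sides at M = (51.70, -24.20). That places the tangent points at E = (61.00, -24.20) on SE and P = (51.70, -33.50) on PG. Then cos ∠GEM = EG·EM / (|EG||EM|), giving 8.669°.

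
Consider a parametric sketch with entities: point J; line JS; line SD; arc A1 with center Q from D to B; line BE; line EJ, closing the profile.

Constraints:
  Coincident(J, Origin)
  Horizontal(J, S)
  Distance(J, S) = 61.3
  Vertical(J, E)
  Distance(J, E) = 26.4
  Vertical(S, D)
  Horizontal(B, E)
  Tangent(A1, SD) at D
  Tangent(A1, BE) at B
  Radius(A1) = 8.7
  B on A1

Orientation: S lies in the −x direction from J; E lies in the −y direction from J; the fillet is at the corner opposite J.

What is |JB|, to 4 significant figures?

58.85

J is at the origin; JS is horizontal with |JS| = 61.3 and S on the −x side, so S = (-61.30, 0.000). JE is vertical with |JE| = 26.4 and E on the −y side, so E = (0.000, -26.40). The virtual corner opposite J is at (-61.30, -26.40). Since A1 is tangent to SD there, QD ⟂ SD and since A1 is tangent to BE there, QB ⟂ BE, with radius 8.7, so the center Q sits 8.7 in from both sides at Q = (-52.60, -17.70). That places the tangent points at D = (-61.30, -17.70) on SD and B = (-52.60, -26.40) on BE. Then |JB| = |B − J| = 58.85.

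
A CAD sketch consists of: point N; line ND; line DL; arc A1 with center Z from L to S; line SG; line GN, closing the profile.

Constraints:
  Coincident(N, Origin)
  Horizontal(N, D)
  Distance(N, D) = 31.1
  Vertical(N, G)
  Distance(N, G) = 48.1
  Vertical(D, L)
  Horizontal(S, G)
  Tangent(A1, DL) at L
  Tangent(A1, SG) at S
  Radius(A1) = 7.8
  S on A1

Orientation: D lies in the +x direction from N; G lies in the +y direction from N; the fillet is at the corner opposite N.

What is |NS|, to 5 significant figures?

53.446

N is at the origin; ND is horizontal with |ND| = 31.1 and D on the +x side, so D = (31.100, 0.0000). N and G share the same x with |NG| = 48.1 and G on the +y side, so G = (0.0000, 48.100). The virtual corner opposite N is at (31.100, 48.100). A1 meets DL tangentially, so ZL is at right angles to DL and since A1 is tangent to SG there, ZS ⟂ SG, with radius 7.8, so the center Z sits 7.8 in from both sides at Z = (23.300, 40.300). That places the tangent points at L = (31.100, 40.300) on DL and S = (23.300, 48.100) on SG. Then |NS| = |S − N| = 53.446.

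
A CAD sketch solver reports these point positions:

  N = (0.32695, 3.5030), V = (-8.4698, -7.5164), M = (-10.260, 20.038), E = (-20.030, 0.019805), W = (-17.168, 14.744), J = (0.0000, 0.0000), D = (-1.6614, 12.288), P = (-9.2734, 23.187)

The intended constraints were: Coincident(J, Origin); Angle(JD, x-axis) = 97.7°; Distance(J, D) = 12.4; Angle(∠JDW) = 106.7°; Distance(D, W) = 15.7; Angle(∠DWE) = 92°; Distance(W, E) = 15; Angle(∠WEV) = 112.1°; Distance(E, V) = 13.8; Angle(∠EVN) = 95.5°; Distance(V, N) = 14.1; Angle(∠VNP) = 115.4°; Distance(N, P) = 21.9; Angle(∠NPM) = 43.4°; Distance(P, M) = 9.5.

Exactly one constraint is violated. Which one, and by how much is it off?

Distance(P, M) = 9.5 — off by 6.20.

J = (0.00, 0.00) ✓; JD at 97.70° ✓; |JD| = 12.40 ✓; ∠JDW = 106.7° ✓; |DW| = 15.70 ✓; ∠DWE = 92.00° ✓; |WE| = 15.00 ✓; ∠WEV = 112.1° ✓; |EV| = 13.80 ✓; ∠EVN = 95.50° ✓; |VN| = 14.10 ✓; ∠VNP = 115.4° ✓; |NP| = 21.90 ✓; ∠NPM = 43.40° ✓; |PM| = 3.300 ✗.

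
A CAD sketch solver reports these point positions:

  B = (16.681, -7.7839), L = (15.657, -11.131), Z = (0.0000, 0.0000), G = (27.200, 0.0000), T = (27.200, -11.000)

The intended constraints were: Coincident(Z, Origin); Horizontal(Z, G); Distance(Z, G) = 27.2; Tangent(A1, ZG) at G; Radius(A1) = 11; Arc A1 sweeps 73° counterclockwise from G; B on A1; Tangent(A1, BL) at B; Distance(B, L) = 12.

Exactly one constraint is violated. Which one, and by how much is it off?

Distance(B, L) = 12 — off by 8.50.

Z = (0.00, 0.00) ✓; Z.y = 0.00, G.y = 0.00 ✓; |ZG| = 27.20 ✓; ∠(TG, GZ) = 90.00° ✓; |TG| = 11.00 ✓; bearing(T→B) − bearing(T→G) = 73.00° ✓; |TB| = 11.00 ✓; ∠(TB, BL) = 90.01° ✓; |BL| = 3.500 ✗.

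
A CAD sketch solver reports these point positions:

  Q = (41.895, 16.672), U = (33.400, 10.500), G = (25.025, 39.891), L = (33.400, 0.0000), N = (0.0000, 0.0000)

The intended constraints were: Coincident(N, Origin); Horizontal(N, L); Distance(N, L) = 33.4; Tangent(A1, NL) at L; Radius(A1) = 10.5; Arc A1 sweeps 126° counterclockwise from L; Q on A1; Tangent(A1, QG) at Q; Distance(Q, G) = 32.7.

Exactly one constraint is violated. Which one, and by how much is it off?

Distance(Q, G) = 32.7 — off by 4.00.

N = (0.00, 0.00) ✓; N.y = 0.00, L.y = 0.00 ✓; |NL| = 33.40 ✓; ∠(UL, LN) = 90.00° ✓; |UL| = 10.50 ✓; bearing(U→Q) − bearing(U→L) = 126.0° ✓; |UQ| = 10.50 ✓; ∠(UQ, QG) = 90.00° ✓; |QG| = 28.70 ✗.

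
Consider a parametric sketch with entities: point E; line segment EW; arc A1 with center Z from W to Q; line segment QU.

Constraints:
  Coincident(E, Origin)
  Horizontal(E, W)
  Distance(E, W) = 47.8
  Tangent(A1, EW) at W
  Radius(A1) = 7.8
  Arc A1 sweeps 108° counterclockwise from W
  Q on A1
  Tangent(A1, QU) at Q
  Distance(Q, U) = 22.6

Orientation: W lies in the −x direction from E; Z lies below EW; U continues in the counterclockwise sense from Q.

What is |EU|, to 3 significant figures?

57.7

On A1, W sits at bearing 90° from Z; a 108° counterclockwise sweep puts Q at bearing 198°, so Q = Z + 7.8·(cos 198°, sin 198°) = (-55.2, -10.2). A1 meets QU tangentially, so ZQ is at right angles to QU, so QU runs along (−sin 198°, cos 198°); with |QU| = 22.6, U = (-48.2, -31.7). Then |EU| = |U − E| = 57.7.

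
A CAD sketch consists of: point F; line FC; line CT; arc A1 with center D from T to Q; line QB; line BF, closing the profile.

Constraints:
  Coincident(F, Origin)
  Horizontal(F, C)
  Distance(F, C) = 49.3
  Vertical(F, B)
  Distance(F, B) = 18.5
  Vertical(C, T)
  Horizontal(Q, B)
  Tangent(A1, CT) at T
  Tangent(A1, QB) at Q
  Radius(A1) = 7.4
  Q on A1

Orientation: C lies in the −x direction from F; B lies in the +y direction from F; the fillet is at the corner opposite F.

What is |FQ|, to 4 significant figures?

45.80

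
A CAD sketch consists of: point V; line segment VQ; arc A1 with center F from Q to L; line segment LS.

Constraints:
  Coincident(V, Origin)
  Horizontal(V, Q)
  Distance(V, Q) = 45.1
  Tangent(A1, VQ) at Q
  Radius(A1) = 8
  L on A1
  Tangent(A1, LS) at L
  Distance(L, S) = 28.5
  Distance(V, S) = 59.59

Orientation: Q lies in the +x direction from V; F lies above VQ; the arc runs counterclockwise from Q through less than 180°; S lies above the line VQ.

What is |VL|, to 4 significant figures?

53.79

V is at the origin; V and Q share the same y with |VQ| = 45.1 and Q on the +x side, so Q = (45.10, 0.000). Since A1 is tangent to VQ there, FQ ⟂ VQ, so F = Q + (0, 8) = (45.10, 8.000). Since FL ⟂ LS (tangency), |FS| = √(8.0² + 28.5²) = 29.60 regardless of where L sits on A1. So S lies on both circle(V, 59.59) and circle(F, 29.60); the above-VQ intersection is S = (46.25, 37.58). L is the foot of the tangent from S: L = (52.88, 9.862).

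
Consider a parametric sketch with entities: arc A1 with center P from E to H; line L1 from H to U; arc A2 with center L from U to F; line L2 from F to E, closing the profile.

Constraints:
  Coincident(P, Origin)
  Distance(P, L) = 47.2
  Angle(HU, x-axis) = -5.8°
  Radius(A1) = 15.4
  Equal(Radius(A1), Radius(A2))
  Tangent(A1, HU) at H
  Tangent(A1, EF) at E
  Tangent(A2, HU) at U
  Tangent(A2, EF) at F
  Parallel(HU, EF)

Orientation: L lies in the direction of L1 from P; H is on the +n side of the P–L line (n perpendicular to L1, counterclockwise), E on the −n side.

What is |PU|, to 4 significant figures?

49.65

The slot axis is L1's direction at -5.8°, so u = (cos -5.8°, sin -5.8°) = (0.9949, -0.1011) and n = (−sin -5.8°, cos -5.8°) = (0.1011, 0.9949). P is at the origin and L lies 47.2 along u from P, so L = 47.2·u = (46.96, -4.770). Tangency of A1 to both parallel lines with radius 15.4 puts H and E at P ± 15.4·n: H = (1.556, 15.32), E = (-1.556, -15.32). Equal radii place U and F the same way about L: U = L + 15.4·n = (48.51, 10.55), F = L − 15.4·n = (45.40, -20.09). Then |PU| = |U − P| = 49.65.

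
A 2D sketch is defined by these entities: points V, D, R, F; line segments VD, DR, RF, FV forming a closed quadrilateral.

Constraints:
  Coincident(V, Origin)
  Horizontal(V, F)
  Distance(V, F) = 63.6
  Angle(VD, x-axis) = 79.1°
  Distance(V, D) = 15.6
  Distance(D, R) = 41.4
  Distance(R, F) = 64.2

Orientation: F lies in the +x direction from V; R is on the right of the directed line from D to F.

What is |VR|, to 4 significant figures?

26.49

V is at the origin; V and F share the same y with |VF| = 63.6 and F in +x, so F = (63.6, 0). VD runs at 79.1° with |VD| = 15.6, so D = (2.950, 15.32). R is determined by |DR| = 41.4 and |RF| = 64.2 together: it lies at the intersection of circle(D, 41.4) and circle(F, 64.2). With |DF| = 62.55, the foot of the radical line on DF is 12.03 from D and the perpendicular offset is √(41.4² − 12.03²) = 39.61. Taking the right-of-DF solution: R = (4.916, -26.03).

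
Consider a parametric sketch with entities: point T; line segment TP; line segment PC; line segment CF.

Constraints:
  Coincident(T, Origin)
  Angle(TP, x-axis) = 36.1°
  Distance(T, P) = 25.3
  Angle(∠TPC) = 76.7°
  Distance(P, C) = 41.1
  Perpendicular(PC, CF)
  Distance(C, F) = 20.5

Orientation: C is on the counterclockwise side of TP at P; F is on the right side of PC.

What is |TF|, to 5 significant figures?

57.277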